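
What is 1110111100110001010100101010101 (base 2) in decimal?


1110111100110001010100101010101 in decimal = 2006493525

2006493525


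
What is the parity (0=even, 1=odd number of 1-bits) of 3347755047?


0b11000111100010101011000000100111 has 15 ones => parity 1

1


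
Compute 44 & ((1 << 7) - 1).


44 & 127 = 44

44


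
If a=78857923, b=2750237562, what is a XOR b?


78857923 ^ 2750237562 = 2807958969

2807958969


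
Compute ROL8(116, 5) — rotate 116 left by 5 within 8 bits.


Rotate 0b1110100 left by 5 (8-bit) = 0b10001110 = 142

142


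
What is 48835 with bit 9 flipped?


48835 ^ (1 << 9) = 48835 ^ 512 = 48323

48323


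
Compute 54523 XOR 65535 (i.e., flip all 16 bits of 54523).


54523 ^ 65535 = 11012

11012


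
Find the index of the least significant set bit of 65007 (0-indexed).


0b1111110111101111. Lowest set bit at position 0

0


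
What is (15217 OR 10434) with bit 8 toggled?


Step 1: 15217 | 10434 = 15347
Step 2: 15347 ^ (1 << 8) = 15347 ^ 256 = 15091

15091


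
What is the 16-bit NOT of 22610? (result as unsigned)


~0b101100001010010 = 0b1010011110101101 = 42925 (16-bit unsigned)

42925


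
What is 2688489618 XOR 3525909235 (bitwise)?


0b10100000001111110001100010010010 ^ 0b11010010001010010001101011110011 = 0b1110010000101100000001001100001 = 1914045025

1914045025


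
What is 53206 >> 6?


0b1100111111010110 >> 6 = 0b1100111111 = 831

831


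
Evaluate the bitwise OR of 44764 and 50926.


0b1010111011011100 | 0b1100011011101110 = 0b1110111011111110 = 61182

61182


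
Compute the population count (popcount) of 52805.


0b1100111001000101 has 8 set bits

8


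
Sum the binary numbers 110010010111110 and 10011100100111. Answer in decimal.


110010010111110 + 10011100100111 = 1000101111100101 = 35813

35813


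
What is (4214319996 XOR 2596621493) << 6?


Step 1: 4214319996 ^ 2596621493 = 1643390921
Step 2: 1643390921 << 6 = 105177018944

105177018944


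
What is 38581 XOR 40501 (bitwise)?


0b1001011010110101 ^ 0b1001111000110101 = 0b100010000000 = 2176

2176


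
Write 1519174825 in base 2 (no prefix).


1519174825 = 1011010100011001100010010101001 in binary

1011010100011001100010010101001


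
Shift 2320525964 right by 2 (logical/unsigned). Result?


0b10001010010100000110101010001100 >> 2 = 0b100010100101000001101010100011 = 580131491

580131491


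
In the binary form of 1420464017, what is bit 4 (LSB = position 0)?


0b1010100101010101000111110010001, position 4 = 1

1


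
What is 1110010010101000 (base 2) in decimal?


1110010010101000 in decimal = 58536

58536


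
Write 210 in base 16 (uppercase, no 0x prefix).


210 = D2 hex

D2


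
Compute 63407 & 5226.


0b1111011110101111 & 0b1010001101010 = 0b1010000101010 = 5162

5162


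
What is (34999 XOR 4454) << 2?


Step 1: 34999 ^ 4454 = 39377
Step 2: 39377 << 2 = 157508

157508


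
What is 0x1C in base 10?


1C hex = 28 decimal

28


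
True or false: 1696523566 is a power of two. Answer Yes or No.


0b1100101000111101110010100101110. Multiple bits set => No

No


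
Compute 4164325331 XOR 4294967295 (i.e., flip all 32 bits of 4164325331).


4164325331 ^ 4294967295 = 130641964

130641964


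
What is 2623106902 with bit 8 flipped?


2623106902 ^ (1 << 8) = 2623106902 ^ 256 = 2623106646

2623106646


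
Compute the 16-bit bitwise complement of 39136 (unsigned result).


~0b1001100011100000 = 0b110011100011111 = 26399 (16-bit unsigned)

26399


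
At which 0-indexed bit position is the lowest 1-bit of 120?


0b1111000. Lowest set bit at position 3

3


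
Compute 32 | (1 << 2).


32 | (1 << 2) = 32 | 4 = 36

36


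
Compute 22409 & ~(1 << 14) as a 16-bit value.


22409 & ~(1 << 14) = 6025

6025


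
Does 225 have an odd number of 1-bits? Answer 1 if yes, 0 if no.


0b11100001 has 4 ones => parity 0

0


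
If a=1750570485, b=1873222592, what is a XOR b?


1750570485 ^ 1873222592 = 133205557

133205557


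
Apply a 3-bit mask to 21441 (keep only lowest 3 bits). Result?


21441 & 7 = 1

1


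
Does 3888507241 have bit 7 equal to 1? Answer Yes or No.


0b11100111110001011110100101101001, bit 7 = 0. No

No


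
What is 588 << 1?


0b1001001100 << 1 = 0b10010011000 = 1176

1176


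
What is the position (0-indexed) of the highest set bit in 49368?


0b1100000011011000. Highest set bit at position 15

15


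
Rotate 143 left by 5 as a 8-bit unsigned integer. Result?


Rotate 0b10001111 left by 5 (8-bit) = 0b11110001 = 241

241


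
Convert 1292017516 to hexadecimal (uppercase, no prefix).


1292017516 = 4D029F6C hex

4D029F6C


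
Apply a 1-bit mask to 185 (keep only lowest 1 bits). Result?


185 & 1 = 1

1


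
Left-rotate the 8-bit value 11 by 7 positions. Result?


Rotate 0b1011 left by 7 (8-bit) = 0b10000101 = 133

133


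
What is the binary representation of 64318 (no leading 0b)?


64318 = 1111101100111110 in binary

1111101100111110


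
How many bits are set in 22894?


0b101100101101110 has 9 set bits

9


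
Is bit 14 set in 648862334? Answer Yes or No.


0b100110101011001101101001111110, bit 14 = 1. Yes

Yes


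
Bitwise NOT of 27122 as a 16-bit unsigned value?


~0b110100111110010 = 0b1001011000001101 = 38413 (16-bit unsigned)

38413


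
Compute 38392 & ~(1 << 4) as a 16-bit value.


38392 & ~(1 << 4) = 38376

38376


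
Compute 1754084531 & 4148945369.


0b1101000100011010011010010110011 & 0b11110111010010111110000111011001 = 0b1100000000010010010000010010001 = 1611210897

1611210897


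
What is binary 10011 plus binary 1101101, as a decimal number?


10011 + 1101101 = 10000000 = 128

128


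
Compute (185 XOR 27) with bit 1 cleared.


Step 1: 185 ^ 27 = 162
Step 2: 162 & ~(1 << 1) = 160

160


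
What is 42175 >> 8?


0b1010010010111111 >> 8 = 0b10100100 = 164

164


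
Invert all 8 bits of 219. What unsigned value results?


219 ^ 255 = 36

36


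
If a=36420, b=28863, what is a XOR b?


36420 ^ 28863 = 65275

65275


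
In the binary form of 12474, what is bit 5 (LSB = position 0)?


0b11000010111010, position 5 = 1

1


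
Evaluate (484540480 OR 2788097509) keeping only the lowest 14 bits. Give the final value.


Step 1: 484540480 | 2788097509 = 3203399141
Step 2: 3203399141 & 16383 = 15845

15845


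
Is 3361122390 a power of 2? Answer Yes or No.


0b11001000010101101010100001010110. Multiple bits set => No

No


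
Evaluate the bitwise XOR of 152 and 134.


0b10011000 ^ 0b10000110 = 0b11110 = 30

30


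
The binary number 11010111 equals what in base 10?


11010111 in decimal = 215

215


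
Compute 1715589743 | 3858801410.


0b1100110010000011101001001101111 | 0b11100110000000001010001100000010 = 0b11100110010000011111001101101111 = 3863081839

3863081839


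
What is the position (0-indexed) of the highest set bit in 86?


0b1010110. Highest set bit at position 6

6


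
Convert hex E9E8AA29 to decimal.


E9E8AA29 hex = 3924339241 decimal

3924339241


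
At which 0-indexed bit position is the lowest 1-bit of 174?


0b10101110. Lowest set bit at position 1

1


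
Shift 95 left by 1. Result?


0b1011111 << 1 = 0b10111110 = 190

190


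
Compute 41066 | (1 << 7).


41066 | (1 << 7) = 41066 | 128 = 41194

41194


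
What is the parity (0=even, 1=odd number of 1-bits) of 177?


0b10110001 has 4 ones => parity 0

0


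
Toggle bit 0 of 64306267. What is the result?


64306267 ^ (1 << 0) = 64306267 ^ 1 = 64306266

64306266


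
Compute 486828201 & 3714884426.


0b11101000001000110100010101001 & 0b11011101011011001010001101001010 = 0b11101000001000010000000001000 = 486809608

486809608


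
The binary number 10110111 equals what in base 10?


10110111 in decimal = 183

183


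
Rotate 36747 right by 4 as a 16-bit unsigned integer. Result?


Rotate 0b1000111110001011 right by 4 (16-bit) = 0b1011100011111000 = 47352

47352


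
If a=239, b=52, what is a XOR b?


239 ^ 52 = 219

219


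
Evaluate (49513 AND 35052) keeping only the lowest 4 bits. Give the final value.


Step 1: 49513 & 35052 = 32872
Step 2: 32872 & 15 = 8

8


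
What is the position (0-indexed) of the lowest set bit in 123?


0b1111011. Lowest set bit at position 0

0


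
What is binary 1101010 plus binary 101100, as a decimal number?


1101010 + 101100 = 10010110 = 150

150


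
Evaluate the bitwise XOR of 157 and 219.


0b10011101 ^ 0b11011011 = 0b1000110 = 70

70


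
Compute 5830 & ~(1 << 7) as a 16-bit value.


5830 & ~(1 << 7) = 5702

5702


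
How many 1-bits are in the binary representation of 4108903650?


0b11110100111010001110010011100010 has 17 set bits

17


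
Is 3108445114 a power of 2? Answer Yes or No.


0b10111001010001110001101110111010. Multiple bits set => No

No


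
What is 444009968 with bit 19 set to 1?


444009968 | (1 << 19) = 444009968 | 524288 = 444534256

444534256


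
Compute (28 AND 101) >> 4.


Step 1: 28 & 101 = 4
Step 2: 4 >> 4 = 0

0


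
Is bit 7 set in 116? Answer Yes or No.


0b1110100, bit 7 = 0. No

No


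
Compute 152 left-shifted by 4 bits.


0b10011000 << 4 = 0b100110000000 = 2432

2432


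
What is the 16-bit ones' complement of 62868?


62868 ^ 65535 = 2667

2667


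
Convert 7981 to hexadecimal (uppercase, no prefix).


7981 = 1F2D hex

1F2D


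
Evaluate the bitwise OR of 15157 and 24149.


0b11101100110101 | 0b101111001010101 = 0b111111101110101 = 32629

32629


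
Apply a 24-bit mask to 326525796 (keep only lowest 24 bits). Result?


326525796 & 16777215 = 7758692

7758692


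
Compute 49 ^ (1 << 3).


49 ^ (1 << 3) = 49 ^ 8 = 57

57


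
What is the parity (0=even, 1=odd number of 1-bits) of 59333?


0b1110011111000101 has 10 ones => parity 0

0


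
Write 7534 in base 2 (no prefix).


7534 = 1110101101110 in binary

1110101101110


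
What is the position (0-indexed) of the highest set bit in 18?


0b10010. Highest set bit at position 4

4


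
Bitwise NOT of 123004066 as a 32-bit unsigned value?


~0b111010101001110010010100010 = 0b11111000101010110001101101011101 = 4171963229 (32-bit unsigned)

4171963229


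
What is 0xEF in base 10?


EF hex = 239 decimal

239


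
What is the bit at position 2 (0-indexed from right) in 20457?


0b100111111101001, position 2 = 0

0


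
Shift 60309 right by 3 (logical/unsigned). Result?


0b1110101110010101 >> 3 = 0b1110101110010 = 7538

7538


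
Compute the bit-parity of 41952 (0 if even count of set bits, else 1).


0b1010001111100000 has 7 ones => parity 1

1


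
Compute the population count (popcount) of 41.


0b101001 has 3 set bits

3


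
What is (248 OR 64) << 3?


Step 1: 248 | 64 = 248
Step 2: 248 << 3 = 1984

1984


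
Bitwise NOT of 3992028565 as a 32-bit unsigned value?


~0b11101101111100011000010110010101 = 0b10010000011100111101001101010 = 302938730 (32-bit unsigned)

302938730


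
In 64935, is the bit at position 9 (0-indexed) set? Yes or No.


0b1111110110100111, bit 9 = 0. No

No


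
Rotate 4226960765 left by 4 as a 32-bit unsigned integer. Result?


Rotate 0b11111011111100100100110101111101 left by 4 (32-bit) = 0b10111111001001001101011111011111 = 3206862815

3206862815


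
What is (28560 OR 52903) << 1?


Step 1: 28560 | 52903 = 61367
Step 2: 61367 << 1 = 122734

122734


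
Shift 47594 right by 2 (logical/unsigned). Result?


0b1011100111101010 >> 2 = 0b10111001111010 = 11898

11898


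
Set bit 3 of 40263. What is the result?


40263 | (1 << 3) = 40263 | 8 = 40271

40271


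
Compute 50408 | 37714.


0b1100010011101000 | 0b1001001101010010 = 0b1101011111111010 = 55290

55290


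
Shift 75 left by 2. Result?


0b1001011 << 2 = 0b100101100 = 300

300


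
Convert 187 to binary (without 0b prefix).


187 = 10111011 in binary

10111011


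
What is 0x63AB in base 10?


63AB hex = 25515 decimal

25515


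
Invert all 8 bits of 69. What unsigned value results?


69 ^ 255 = 186

186


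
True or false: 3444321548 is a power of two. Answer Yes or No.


0b11001101010011000010110100001100. Multiple bits set => No

No


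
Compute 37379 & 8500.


0b1001001000000011 & 0b10000100110100 = 0b0 = 0

0


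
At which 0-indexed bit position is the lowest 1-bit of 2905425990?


0b10101101001011010100100001000110. Lowest set bit at position 1

1


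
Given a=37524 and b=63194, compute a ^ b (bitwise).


37524 ^ 63194 = 25678

25678


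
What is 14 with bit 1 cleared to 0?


14 & ~(1 << 1) = 12

12


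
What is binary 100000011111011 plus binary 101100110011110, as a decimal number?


100000011111011 + 101100110011110 = 1001101010011001 = 39577

39577


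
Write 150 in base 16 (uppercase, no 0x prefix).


150 = 96 hex

96


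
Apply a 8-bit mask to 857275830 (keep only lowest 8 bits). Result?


857275830 & 255 = 182

182


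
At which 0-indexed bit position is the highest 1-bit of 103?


0b1100111. Highest set bit at position 6

6


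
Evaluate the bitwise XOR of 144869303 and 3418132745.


0b1000101000101000011110110111 ^ 0b11001011101111001001000100001001 = 0b11000011000111100001011010111110 = 3273529022

3273529022


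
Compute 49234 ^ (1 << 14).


49234 ^ (1 << 14) = 49234 ^ 16384 = 32850

32850


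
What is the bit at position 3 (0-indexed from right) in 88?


0b1011000, position 3 = 1

1


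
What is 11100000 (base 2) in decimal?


11100000 in decimal = 224

224


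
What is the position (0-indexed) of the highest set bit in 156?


0b10011100. Highest set bit at position 7

7


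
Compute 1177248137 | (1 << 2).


1177248137 | (1 << 2) = 1177248137 | 4 = 1177248141

1177248141


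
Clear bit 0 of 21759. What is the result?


21759 & ~(1 << 0) = 21758

21758


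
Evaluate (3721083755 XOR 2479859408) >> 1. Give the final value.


Step 1: 3721083755 ^ 2479859408 = 1308925371
Step 2: 1308925371 >> 1 = 654462685

654462685


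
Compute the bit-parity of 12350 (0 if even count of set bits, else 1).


0b11000000111110 has 7 ones => parity 1

1


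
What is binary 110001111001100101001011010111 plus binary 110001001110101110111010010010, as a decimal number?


110001111001100101001011010111 + 110001001110101110111010010010 = 1100011001000010100000101101001 = 1663123817

1663123817


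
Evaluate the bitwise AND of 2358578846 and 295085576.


0b10001100100101010000111010011110 & 0b10001100101101010011000001000 = 0b100101000000011000001000 = 9700872

9700872


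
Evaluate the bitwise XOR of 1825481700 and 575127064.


0b1101100110011101010001111100100 ^ 0b100010010001111011111000011000 = 0b1001110100010010001110111111100 = 1317608956

1317608956


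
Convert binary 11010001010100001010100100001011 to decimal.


11010001010100001010100100001011 in decimal = 3511724299

3511724299


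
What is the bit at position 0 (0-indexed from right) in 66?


0b1000010, position 0 = 0

0


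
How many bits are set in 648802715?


0b100110101010111111000110011011 has 18 set bits

18


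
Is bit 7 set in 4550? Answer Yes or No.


0b1000111000110, bit 7 = 1. Yes

Yes


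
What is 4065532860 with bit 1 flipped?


4065532860 ^ (1 << 1) = 4065532860 ^ 2 = 4065532862

4065532862


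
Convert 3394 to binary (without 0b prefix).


3394 = 110101000010 in binary

110101000010


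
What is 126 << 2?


0b1111110 << 2 = 0b111111000 = 504

504


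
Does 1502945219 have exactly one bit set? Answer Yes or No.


0b1011001100101010001111111000011. Multiple bits set => No

No


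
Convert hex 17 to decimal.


17 hex = 23 decimal

23


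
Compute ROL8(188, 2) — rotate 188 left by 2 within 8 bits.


Rotate 0b10111100 left by 2 (8-bit) = 0b11110010 = 242

242


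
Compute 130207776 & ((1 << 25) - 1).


130207776 & 33554431 = 29544480

29544480


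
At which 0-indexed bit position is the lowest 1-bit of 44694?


0b1010111010010110. Lowest set bit at position 1

1


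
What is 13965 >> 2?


0b11011010001101 >> 2 = 0b110110100011 = 3491

3491


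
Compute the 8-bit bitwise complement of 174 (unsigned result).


~0b10101110 = 0b1010001 = 81 (8-bit unsigned)

81


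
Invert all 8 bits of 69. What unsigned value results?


69 ^ 255 = 186

186


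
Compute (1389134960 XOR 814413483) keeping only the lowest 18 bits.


Step 1: 1389134960 ^ 814413483 = 1648784091
Step 2: 1648784091 & 262143 = 160475

160475


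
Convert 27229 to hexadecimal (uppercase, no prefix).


27229 = 6A5D hex

6A5D


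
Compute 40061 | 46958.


0b1001110001111101 | 0b1011011101101110 = 0b1011111101111111 = 49023

49023


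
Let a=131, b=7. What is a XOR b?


131 ^ 7 = 132

132


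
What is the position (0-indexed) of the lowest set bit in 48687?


0b1011111000101111. Lowest set bit at position 0

0


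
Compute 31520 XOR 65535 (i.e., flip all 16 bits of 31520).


31520 ^ 65535 = 34015

34015


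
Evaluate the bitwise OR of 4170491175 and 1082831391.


0b11111000100101001010010100100111 | 0b1000000100010101011001000011111 = 0b11111000100111101011011100111111 = 4171151167

4171151167


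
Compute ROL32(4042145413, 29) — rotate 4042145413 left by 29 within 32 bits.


Rotate 0b11110000111011100011111010000101 left by 29 (32-bit) = 0b10111110000111011100011111010000 = 3189622736

3189622736


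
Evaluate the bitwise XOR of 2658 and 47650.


0b101001100010 ^ 0b1011101000100010 = 0b1011000001000000 = 45120

45120


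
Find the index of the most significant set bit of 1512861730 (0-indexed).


0b1011010001011000111000000100010. Highest set bit at position 30

30


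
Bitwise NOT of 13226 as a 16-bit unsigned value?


~0b11001110101010 = 0b1100110001010101 = 52309 (16-bit unsigned)

52309


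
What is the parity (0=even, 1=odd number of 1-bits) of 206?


0b11001110 has 5 ones => parity 1

1


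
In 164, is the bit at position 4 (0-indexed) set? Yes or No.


0b10100100, bit 4 = 0. No

No


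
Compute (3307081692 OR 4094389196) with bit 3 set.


Step 1: 3307081692 | 4094389196 = 4112478172
Step 2: 4112478172 | (1 << 3) = 4112478172 | 8 = 4112478172

4112478172


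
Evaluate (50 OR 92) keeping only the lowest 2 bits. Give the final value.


Step 1: 50 | 92 = 126
Step 2: 126 & 3 = 2

2


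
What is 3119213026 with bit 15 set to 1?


3119213026 | (1 << 15) = 3119213026 | 32768 = 3119245794

3119245794


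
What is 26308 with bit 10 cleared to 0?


26308 & ~(1 << 10) = 25284

25284


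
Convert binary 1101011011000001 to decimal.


1101011011000001 in decimal = 54977

54977


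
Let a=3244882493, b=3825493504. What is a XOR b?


3244882493 ^ 3825493504 = 627874877

627874877


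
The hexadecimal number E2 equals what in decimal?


E2 hex = 226 decimal

226


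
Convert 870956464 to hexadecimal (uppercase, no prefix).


870956464 = 33E9BDB0 hex

33E9BDB0


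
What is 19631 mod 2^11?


19631 & 2047 = 1199

1199


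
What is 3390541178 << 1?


0b11001010000101111000110101111010 << 1 = 0b110010100001011110001101011110100 = 6781082356

6781082356


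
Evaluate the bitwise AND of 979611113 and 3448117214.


0b111010011000111010110111101001 & 0b11001101100001100001011111011110 = 0b1000000000100000010111001000 = 134350280

134350280


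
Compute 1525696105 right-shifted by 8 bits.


0b1011010111100000100011001101001 >> 8 = 0b10110101111000001000110 = 5959750

5959750


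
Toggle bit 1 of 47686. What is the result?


47686 ^ (1 << 1) = 47686 ^ 2 = 47684

47684


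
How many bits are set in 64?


0b1000000 has 1 set bits

1


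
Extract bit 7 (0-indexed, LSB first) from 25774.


0b110010010101110, position 7 = 1

1


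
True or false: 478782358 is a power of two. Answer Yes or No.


0b11100100010011010001110010110. Multiple bits set => No

No


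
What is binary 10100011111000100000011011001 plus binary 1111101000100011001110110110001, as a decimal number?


10100011111000100000011011001 + 1111101000100011001110110110001 = 10010001100011011101111010001010 = 2441993866

2441993866


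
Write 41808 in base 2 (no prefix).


41808 = 1010001101010000 in binary

1010001101010000


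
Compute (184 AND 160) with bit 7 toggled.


Step 1: 184 & 160 = 160
Step 2: 160 ^ (1 << 7) = 160 ^ 128 = 32

32


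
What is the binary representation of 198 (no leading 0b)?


198 = 11000110 in binary

11000110


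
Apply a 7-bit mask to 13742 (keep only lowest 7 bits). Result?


13742 & 127 = 46

46


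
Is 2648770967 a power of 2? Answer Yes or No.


0b10011101111000010000100110010111. Multiple bits set => No

No


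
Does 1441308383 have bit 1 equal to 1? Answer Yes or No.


0b1010101111010001001111011011111, bit 1 = 1. Yes

Yes


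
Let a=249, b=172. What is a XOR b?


249 ^ 172 = 85

85


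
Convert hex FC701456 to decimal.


FC701456 hex = 4235203670 decimal

4235203670


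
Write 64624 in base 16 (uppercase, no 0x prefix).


64624 = FC70 hex

FC70


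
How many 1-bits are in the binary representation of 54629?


0b1101010101100101 has 9 set bits

9


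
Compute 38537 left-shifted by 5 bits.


0b1001011010001001 << 5 = 0b100101101000100100000 = 1233184

1233184


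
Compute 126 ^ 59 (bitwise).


0b1111110 ^ 0b111011 = 0b1000101 = 69

69


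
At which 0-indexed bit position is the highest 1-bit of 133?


0b10000101. Highest set bit at position 7

7


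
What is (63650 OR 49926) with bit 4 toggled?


Step 1: 63650 | 49926 = 64422
Step 2: 64422 ^ (1 << 4) = 64422 ^ 16 = 64438

64438


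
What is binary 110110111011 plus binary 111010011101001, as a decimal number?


110110111011 + 111010011101001 = 1000001010100100 = 33444

33444


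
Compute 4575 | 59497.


0b1000111011111 | 0b1110100001101001 = 0b1111100111111111 = 63999

63999


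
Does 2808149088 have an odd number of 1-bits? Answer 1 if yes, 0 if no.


0b10100111011000001111010001100000 has 14 ones => parity 0

0


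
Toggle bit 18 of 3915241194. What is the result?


3915241194 ^ (1 << 18) = 3915241194 ^ 262144 = 3914979050

3914979050


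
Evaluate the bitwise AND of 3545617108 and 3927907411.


0b11010011010101011101001011010100 & 0b11101010000111110001110001010011 = 0b11000010000101010001000001010000 = 3256160336

3256160336


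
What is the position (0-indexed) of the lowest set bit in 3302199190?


0b11000100110100111000111110010110. Lowest set bit at position 1

1


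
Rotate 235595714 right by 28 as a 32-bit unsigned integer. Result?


Rotate 0b1110000010101110011111000010 right by 28 (32-bit) = 0b11100000101011100111110000100000 = 3769531424

3769531424


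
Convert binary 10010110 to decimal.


10010110 in decimal = 150

150


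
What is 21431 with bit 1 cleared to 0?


21431 & ~(1 << 1) = 21429

21429


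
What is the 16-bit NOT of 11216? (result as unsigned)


~0b10101111010000 = 0b1101010000101111 = 54319 (16-bit unsigned)

54319


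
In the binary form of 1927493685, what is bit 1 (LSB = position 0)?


0b1110010111000110011100000110101, position 1 = 0

0


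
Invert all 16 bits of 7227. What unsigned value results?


7227 ^ 65535 = 58308

58308


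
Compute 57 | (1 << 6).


57 | (1 << 6) = 57 | 64 = 121

121


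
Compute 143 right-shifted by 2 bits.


0b10001111 >> 2 = 0b100011 = 35

35


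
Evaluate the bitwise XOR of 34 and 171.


0b100010 ^ 0b10101011 = 0b10001001 = 137

137


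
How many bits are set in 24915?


0b110000101010011 has 7 set bits

7


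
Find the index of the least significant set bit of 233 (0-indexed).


0b11101001. Lowest set bit at position 0

0


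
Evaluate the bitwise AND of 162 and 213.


0b10100010 & 0b11010101 = 0b10000000 = 128

128


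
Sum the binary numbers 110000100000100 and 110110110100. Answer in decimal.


110000100000100 + 110110110100 = 110111010111000 = 28344

28344


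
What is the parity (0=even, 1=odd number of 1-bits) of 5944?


0b1011100111000 has 7 ones => parity 1

1


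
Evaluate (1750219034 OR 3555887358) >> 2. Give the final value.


Step 1: 1750219034 | 3555887358 = 4226988542
Step 2: 4226988542 >> 2 = 1056747135

1056747135


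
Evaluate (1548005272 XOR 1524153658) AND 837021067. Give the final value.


Step 1: 1548005272 ^ 1524153658 = 110891682
Step 2: 110891682 & 837021067 = 8388738

8388738


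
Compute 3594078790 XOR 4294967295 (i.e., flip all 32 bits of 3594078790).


3594078790 ^ 4294967295 = 700888505

700888505


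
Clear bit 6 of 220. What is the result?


220 & ~(1 << 6) = 156

156


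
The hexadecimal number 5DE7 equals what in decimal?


5DE7 hex = 24039 decimal

24039


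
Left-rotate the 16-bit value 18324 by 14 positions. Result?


Rotate 0b100011110010100 left by 14 (16-bit) = 0b1000111100101 = 4581

4581


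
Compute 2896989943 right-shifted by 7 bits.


0b10101100101011001000111011110111 >> 7 = 0b1010110010101100100011101 = 22632733

22632733


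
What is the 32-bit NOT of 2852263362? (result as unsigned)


~0b10101010000000100001010111000010 = 0b1010101111111011110101000111101 = 1442703933 (32-bit unsigned)

1442703933


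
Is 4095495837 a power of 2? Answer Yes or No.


0b11110100000111000100111010011101. Multiple bits set => No

No


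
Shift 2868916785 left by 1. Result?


0b10101011000000000011001000110001 << 1 = 0b101010110000000000110010001100010 = 5737833570

5737833570


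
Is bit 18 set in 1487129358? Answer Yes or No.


0b1011000101000111100101100001110, bit 18 = 0. No

No


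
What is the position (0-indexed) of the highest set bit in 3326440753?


0b11000110010001010111010100110001. Highest set bit at position 31

31


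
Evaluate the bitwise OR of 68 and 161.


0b1000100 | 0b10100001 = 0b11100101 = 229

229


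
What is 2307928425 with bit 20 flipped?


2307928425 ^ (1 << 20) = 2307928425 ^ 1048576 = 2306879849

2306879849


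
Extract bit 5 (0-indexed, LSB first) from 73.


0b1001001, position 5 = 0

0


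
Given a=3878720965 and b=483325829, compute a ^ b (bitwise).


3878720965 ^ 483325829 = 4227752512

4227752512


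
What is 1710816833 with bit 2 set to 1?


1710816833 | (1 << 2) = 1710816833 | 4 = 1710816837

1710816837


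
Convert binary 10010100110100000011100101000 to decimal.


10010100110100000011100101000 in decimal = 312084264

312084264


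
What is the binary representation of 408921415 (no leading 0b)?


408921415 = 11000010111111010010101000111 in binary

11000010111111010010101000111


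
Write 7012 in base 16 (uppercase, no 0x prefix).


7012 = 1B64 hex

1B64


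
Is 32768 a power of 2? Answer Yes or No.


0b1000000000000000. Only one bit set => Yes

Yes


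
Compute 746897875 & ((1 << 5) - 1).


746897875 & 31 = 19

19


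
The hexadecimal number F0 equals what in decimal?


F0 hex = 240 decimal

240


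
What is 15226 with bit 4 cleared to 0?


15226 & ~(1 << 4) = 15210

15210


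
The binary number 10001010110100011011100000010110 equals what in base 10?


10001010110100011011100000010110 in decimal = 2328999958

2328999958


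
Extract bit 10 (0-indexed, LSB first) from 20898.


0b101000110100010, position 10 = 0

0


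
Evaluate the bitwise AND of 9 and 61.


0b1001 & 0b111101 = 0b1001 = 9

9


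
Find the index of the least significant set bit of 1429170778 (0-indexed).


0b1010101001011110110101001011010. Lowest set bit at position 1

1


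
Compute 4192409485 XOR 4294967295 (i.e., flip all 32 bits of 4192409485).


4192409485 ^ 4294967295 = 102557810

102557810


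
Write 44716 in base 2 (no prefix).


44716 = 1010111010101100 in binary

1010111010101100


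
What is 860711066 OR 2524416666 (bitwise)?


0b110011010011010110100010011010 | 0b10010110011101111000101010011010 = 0b10110111011111111110101010011010 = 3078613658

3078613658


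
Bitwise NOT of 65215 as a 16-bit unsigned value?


~0b1111111010111111 = 0b101000000 = 320 (16-bit unsigned)

320


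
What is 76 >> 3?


0b1001100 >> 3 = 0b1001 = 9

9


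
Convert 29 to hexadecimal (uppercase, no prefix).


29 = 1D hex

1D


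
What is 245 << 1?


0b11110101 << 1 = 0b111101010 = 490

490


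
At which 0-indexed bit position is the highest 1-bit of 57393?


0b1110000000110001. Highest set bit at position 15

15


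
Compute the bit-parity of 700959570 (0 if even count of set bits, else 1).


0b101001110001111100101101010010 has 16 ones => parity 0

0


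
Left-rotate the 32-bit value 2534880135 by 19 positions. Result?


Rotate 0b10010111000101110011001110000111 left by 19 (32-bit) = 0b10011100001111001011100010111001 = 2621225145

2621225145


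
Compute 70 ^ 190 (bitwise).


0b1000110 ^ 0b10111110 = 0b11111000 = 248

248


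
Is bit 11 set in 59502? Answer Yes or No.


0b1110100001101110, bit 11 = 1. Yes

Yes


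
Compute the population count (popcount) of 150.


0b10010110 has 4 set bits

4


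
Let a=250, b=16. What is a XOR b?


250 ^ 16 = 234

234


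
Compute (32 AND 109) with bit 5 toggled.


Step 1: 32 & 109 = 32
Step 2: 32 ^ (1 << 5) = 32 ^ 32 = 0

0


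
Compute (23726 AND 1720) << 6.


Step 1: 23726 & 1720 = 1192
Step 2: 1192 << 6 = 76288

76288


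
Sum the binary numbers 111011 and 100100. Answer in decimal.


111011 + 100100 = 1011111 = 95

95


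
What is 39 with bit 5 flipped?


39 ^ (1 << 5) = 39 ^ 32 = 7

7


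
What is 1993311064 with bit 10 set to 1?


1993311064 | (1 << 10) = 1993311064 | 1024 = 1993312088

1993312088


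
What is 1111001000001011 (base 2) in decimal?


1111001000001011 in decimal = 61963

61963


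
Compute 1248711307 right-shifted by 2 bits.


0b1001010011011011101001010001011 >> 2 = 0b10010100110110111010010100010 = 312177826

312177826


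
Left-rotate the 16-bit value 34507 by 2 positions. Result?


Rotate 0b1000011011001011 left by 2 (16-bit) = 0b1101100101110 = 6958

6958


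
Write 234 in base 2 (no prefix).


234 = 11101010 in binary

11101010


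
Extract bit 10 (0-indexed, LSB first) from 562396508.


0b100001100001010111110101011100, position 10 = 1

1


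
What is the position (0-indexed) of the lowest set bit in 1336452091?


0b1001111101010001010001111111011. Lowest set bit at position 0

0


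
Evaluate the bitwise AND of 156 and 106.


0b10011100 & 0b1101010 = 0b1000 = 8

8


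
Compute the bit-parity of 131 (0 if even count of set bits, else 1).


0b10000011 has 3 ones => parity 1

1


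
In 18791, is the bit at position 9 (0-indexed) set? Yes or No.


0b100100101100111, bit 9 = 0. No

No


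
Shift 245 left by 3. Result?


0b11110101 << 3 = 0b11110101000 = 1960

1960


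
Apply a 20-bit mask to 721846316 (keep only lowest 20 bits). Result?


721846316 & 1048575 = 426028

426028


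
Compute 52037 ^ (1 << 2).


52037 ^ (1 << 2) = 52037 ^ 4 = 52033

52033


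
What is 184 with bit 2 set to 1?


184 | (1 << 2) = 184 | 4 = 188

188


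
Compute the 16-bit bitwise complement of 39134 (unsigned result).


~0b1001100011011110 = 0b110011100100001 = 26401 (16-bit unsigned)

26401


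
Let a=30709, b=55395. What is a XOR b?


30709 ^ 55395 = 44950

44950


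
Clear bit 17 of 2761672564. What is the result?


2761672564 & ~(1 << 17) = 2761541492

2761541492


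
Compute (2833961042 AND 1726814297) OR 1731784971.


Step 1: 2833961042 & 1726814297 = 552079440
Step 2: 552079440 | 1731784971 = 1744367963

1744367963


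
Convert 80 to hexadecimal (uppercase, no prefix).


80 = 50 hex

50


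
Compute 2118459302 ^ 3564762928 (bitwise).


0b1111110010001010001111110100110 ^ 0b11010100011110011111011100110000 = 0b10101010001111001110100010010110 = 2856118422

2856118422


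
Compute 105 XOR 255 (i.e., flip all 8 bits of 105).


105 ^ 255 = 150

150


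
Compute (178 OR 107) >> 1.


Step 1: 178 | 107 = 251
Step 2: 251 >> 1 = 125

125


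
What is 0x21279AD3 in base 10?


21279AD3 hex = 556243667 decimal

556243667


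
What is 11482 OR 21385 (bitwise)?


0b10110011011010 | 0b101001110001001 = 0b111111111011011 = 32731

32731


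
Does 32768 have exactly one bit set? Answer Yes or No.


0b1000000000000000. Only one bit set => Yes

Yes


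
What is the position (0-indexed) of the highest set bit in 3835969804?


0b11100100101001000100000100001100. Highest set bit at position 31

31


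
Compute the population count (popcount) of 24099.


0b101111000100011 has 8 set bits

8


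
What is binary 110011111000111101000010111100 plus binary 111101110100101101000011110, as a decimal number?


110011111000111101000010111100 + 111101110100101101000011110 = 111011100111100010101011011010 = 1000221402

1000221402


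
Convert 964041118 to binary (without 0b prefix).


964041118 = 111001011101100001100110011110 in binary

111001011101100001100110011110


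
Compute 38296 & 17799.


0b1001010110011000 & 0b100010110000111 = 0b10110000000 = 1408

1408


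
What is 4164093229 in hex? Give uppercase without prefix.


4164093229 = F833052D hex

F833052D


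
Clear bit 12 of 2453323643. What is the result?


2453323643 & ~(1 << 12) = 2453319547

2453319547


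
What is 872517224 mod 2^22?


872517224 & 4194303 = 101992

101992


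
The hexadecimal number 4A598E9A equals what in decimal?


4A598E9A hex = 1247383194 decimal

1247383194


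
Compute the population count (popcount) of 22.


0b10110 has 3 set bits

3


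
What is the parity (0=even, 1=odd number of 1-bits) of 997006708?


0b111011011011010001110101110100 has 18 ones => parity 0

0


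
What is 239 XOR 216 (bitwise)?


0b11101111 ^ 0b11011000 = 0b110111 = 55

55


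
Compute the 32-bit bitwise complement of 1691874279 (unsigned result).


~0b1100100110101111111001111100111 = 0b10011011001010000000110000011000 = 2603093016 (32-bit unsigned)

2603093016


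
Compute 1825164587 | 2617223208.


0b1101100110010011100110100101011 | 0b10011011111111111010100000101000 = 0b11111111111111111110110100101011 = 4294962475

4294962475


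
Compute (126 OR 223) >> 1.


Step 1: 126 | 223 = 255
Step 2: 255 >> 1 = 127

127


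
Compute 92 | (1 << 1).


92 | (1 << 1) = 92 | 2 = 94

94


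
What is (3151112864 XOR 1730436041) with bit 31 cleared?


Step 1: 3151112864 ^ 1730436041 = 3707138409
Step 2: 3707138409 & ~(1 << 31) = 1559654761

1559654761


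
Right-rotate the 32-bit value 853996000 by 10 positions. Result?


Rotate 0b110010111001101111000111100000 right by 10 (32-bit) = 0b1111000000011001011100110111100 = 2014099900

2014099900


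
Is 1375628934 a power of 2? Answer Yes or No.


0b1010001111111100110111010000110. Multiple bits set => No

No


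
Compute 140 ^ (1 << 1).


140 ^ (1 << 1) = 140 ^ 2 = 142

142


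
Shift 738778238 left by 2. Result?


0b101100000010001101110001111110 << 2 = 0b10110000001000110111000111111000 = 2955112952

2955112952


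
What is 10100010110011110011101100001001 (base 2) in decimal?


10100010110011110011101100001001 in decimal = 2731490057

2731490057


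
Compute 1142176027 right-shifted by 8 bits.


0b1000100000101000011100100011011 >> 8 = 0b10001000001010000111001 = 4461625

4461625


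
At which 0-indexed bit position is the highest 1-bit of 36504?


0b1000111010011000. Highest set bit at position 15

15


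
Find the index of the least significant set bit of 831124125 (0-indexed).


0b110001100010011111001010011101. Lowest set bit at position 0

0


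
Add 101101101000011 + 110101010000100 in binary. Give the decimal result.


101101101000011 + 110101010000100 = 1100010111000111 = 50631

50631


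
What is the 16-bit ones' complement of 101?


101 ^ 65535 = 65434

65434


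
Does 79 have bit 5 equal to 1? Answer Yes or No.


0b1001111, bit 5 = 0. No

No


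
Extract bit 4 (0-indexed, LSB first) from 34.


0b100010, position 4 = 0

0


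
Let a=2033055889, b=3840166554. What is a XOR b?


2033055889 ^ 3840166554 = 2647241227

2647241227


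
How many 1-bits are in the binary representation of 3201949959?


0b10111110110110011110000100000111 has 18 set bits

18


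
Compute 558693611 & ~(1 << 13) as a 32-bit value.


558693611 & ~(1 << 13) = 558685419

558685419


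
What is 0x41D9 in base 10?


41D9 hex = 16857 decimal

16857


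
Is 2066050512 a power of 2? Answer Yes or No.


0b1111011001001010110110111010000. Multiple bits set => No

No


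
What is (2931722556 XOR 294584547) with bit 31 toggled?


Step 1: 2931722556 ^ 294584547 = 3207694815
Step 2: 3207694815 ^ (1 << 31) = 3207694815 ^ 2147483648 = 1060211167

1060211167


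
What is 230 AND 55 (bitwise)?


0b11100110 & 0b110111 = 0b100110 = 38

38


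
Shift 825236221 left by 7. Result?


0b110001001100000001101011111101 << 7 = 0b1100010011000000011010111111010000000 = 105630236288

105630236288


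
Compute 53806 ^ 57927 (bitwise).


0b1101001000101110 ^ 0b1110001001000111 = 0b11000001101001 = 12393

12393


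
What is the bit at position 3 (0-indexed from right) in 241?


0b11110001, position 3 = 0

0


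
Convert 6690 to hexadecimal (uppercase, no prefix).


6690 = 1A22 hex

1A22


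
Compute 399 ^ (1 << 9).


399 ^ (1 << 9) = 399 ^ 512 = 911

911


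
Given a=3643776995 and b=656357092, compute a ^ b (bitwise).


3643776995 ^ 656357092 = 4264601863

4264601863


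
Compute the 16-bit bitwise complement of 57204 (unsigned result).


~0b1101111101110100 = 0b10000010001011 = 8331 (16-bit unsigned)

8331


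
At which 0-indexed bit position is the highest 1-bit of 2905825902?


0b10101101001100110110001001101110. Highest set bit at position 31

31


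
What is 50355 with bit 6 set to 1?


50355 | (1 << 6) = 50355 | 64 = 50419

50419


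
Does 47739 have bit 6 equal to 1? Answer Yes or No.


0b1011101001111011, bit 6 = 1. Yes

Yes


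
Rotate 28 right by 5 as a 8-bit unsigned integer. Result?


Rotate 0b11100 right by 5 (8-bit) = 0b11100000 = 224

224


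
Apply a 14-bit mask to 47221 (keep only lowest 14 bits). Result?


47221 & 16383 = 14453

14453


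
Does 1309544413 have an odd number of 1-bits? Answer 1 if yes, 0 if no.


0b1001110000011100000111111011101 has 17 ones => parity 1

1
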